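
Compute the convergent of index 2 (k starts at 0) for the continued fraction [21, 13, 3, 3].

Using pₖ = aₖpₖ₋₁ + pₖ₋₂, qₖ = aₖqₖ₋₁ + qₖ₋₂ (with p₋₁=1, p₋₂=0, q₋₁=0, q₋₂=1):
  k=0: a=21, p=21, q=1
  k=1: a=13, p=274, q=13
  k=2: a=3, p=843, q=40

843/40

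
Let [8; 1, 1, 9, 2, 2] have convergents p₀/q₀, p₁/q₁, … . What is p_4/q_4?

341/40

Using pₖ = aₖpₖ₋₁ + pₖ₋₂, qₖ = aₖqₖ₋₁ + qₖ₋₂ (with p₋₁=1, p₋₂=0, q₋₁=0, q₋₂=1):
  k=0: a=8, p=8, q=1
  k=1: a=1, p=9, q=1
  k=2: a=1, p=17, q=2
  k=3: a=9, p=162, q=19
  k=4: a=2, p=341, q=40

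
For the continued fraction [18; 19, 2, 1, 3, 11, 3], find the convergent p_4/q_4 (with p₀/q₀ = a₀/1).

3845/213

Using pₖ = aₖpₖ₋₁ + pₖ₋₂, qₖ = aₖqₖ₋₁ + qₖ₋₂ (with p₋₁=1, p₋₂=0, q₋₁=0, q₋₂=1):
  k=0: a=18, p=18, q=1
  k=1: a=19, p=343, q=19
  k=2: a=2, p=704, q=39
  k=3: a=1, p=1047, q=58
  k=4: a=3, p=3845, q=213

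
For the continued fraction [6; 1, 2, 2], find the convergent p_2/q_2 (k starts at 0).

Using pₖ = aₖpₖ₋₁ + pₖ₋₂, qₖ = aₖqₖ₋₁ + qₖ₋₂ (with p₋₁=1, p₋₂=0, q₋₁=0, q₋₂=1):
  k=0: a=6, p=6, q=1
  k=1: a=1, p=7, q=1
  k=2: a=2, p=20, q=3

20/3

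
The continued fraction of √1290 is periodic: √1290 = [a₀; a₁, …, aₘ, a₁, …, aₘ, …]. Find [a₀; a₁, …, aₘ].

a₀ = ⌊√1290⌋ = 35.
With m₀=0, d₀=1 and mₖ₊₁ = dₖaₖ − mₖ, dₖ₊₁ = (n − mₖ₊₁²)/dₖ, aₖ₊₁ = ⌊(a₀+mₖ₊₁)/dₖ₊₁⌋:
  k=1: m=35, d=65, a=1
  k=2: m=30, d=6, a=10
  k=3: m=30, d=65, a=1
  k=4: m=35, d=1, a=70
d=1 and a=2a₀=70 at k=4, so the next step gives (m, d) = (35, 65) again — its k=1 value — and the period has length 4.

[35; 1, 10, 1, 70]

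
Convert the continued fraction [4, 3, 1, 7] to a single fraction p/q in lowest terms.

132/31

Fold from the inside: start with 7/1.
  1 + 1/7 = 8/7
  3 + 7/8 = 31/8
  4 + 8/31 = 132/31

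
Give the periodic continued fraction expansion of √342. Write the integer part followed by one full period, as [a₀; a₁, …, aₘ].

a₀ = ⌊√342⌋ = 18.
With m₀=0, d₀=1 and mₖ₊₁ = dₖaₖ − mₖ, dₖ₊₁ = (n − mₖ₊₁²)/dₖ, aₖ₊₁ = ⌊(a₀+mₖ₊₁)/dₖ₊₁⌋:
  k=1: m=18, d=18, a=2
  k=2: m=18, d=1, a=36
d=1 and a=2a₀=36 at k=2, so the next step gives (m, d) = (18, 18) again — its k=1 value — and the period has length 2.

[18; 2, 36]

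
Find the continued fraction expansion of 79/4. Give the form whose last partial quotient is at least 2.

79 = 19*4 + 3
4 = 1*3 + 1
3 = 3*1 + 0  (stop)
So 79/4 = [19; 1, 3].

[19; 1, 3]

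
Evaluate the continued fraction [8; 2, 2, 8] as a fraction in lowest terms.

Using pₖ = aₖpₖ₋₁ + pₖ₋₂ and qₖ = aₖqₖ₋₁ + qₖ₋₂:
  k=0: a=8, p=8, q=1
  k=1: a=2, p=17, q=2
  k=2: a=2, p=42, q=5
  k=3: a=8, p=353, q=42

353/42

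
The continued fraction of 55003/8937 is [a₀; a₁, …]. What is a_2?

2

55003 = 6·8937 + 1381   →  a_0 = 6
8937 = 6·1381 + 651   →  a_1 = 6
1381 = 2·651 + 79   →  a_2 = 2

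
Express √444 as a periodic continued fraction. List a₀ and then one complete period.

[21; 14, 42]

a₀ = ⌊√444⌋ = 21.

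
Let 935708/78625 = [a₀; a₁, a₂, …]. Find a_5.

18

935708 = 11·78625 + 70833   →  a_0 = 11
78625 = 1·70833 + 7792   →  a_1 = 1
70833 = 9·7792 + 705   →  a_2 = 9
7792 = 11·705 + 37   →  a_3 = 11
705 = 19·37 + 2   →  a_4 = 19
37 = 18·2 + 1   →  a_5 = 18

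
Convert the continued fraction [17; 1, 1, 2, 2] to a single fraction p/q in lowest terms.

211/12

Fold from the inside: start with 2/1.
  2 + 1/2 = 5/2
  1 + 2/5 = 7/5
  1 + 5/7 = 12/7
  17 + 7/12 = 211/12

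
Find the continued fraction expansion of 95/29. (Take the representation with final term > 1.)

95 = 3×29 + 8
29 = 3×8 + 5
8 = 1×5 + 3
5 = 1×3 + 2
3 = 1×2 + 1
2 = 2×1 + 0  (stop)
So 95/29 = [3; 3, 1, 1, 1, 2].

[3; 3, 1, 1, 1, 2]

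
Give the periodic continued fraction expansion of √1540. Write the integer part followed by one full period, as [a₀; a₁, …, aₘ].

a₀ = ⌊√1540⌋ = 39.
With m₀=0, d₀=1 and mₖ₊₁ = dₖaₖ − mₖ, dₖ₊₁ = (n − mₖ₊₁²)/dₖ, aₖ₊₁ = ⌊(a₀+mₖ₊₁)/dₖ₊₁⌋:
  k=1: m=39, d=19, a=4
  k=2: m=37, d=9, a=8
  k=3: m=35, d=35, a=2
  k=4: m=35, d=9, a=8
  k=5: m=37, d=19, a=4
  k=6: m=39, d=1, a=78
d=1 and a=2a₀=78 at k=6, so the next step gives (m, d) = (39, 19) again — its k=1 value — and the period has length 6.

[39; 4, 8, 2, 8, 4, 78]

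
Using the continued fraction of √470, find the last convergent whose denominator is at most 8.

√470 = [21; 1, 2, 8, 2, 1, 42, …] (period length 6).
Convergents:
  p_0/q_0 = 21/1
  p_1/q_1 = 22/1
  p_2/q_2 = 65/3
  p_3/q_3 = 542/25
q_2 = 3 ≤ 8 < 25 = q_3, so the answer is 65/3.

65/3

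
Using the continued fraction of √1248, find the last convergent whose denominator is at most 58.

1837/52

√1248 = [35; 3, 17, 3, 70, …] (period length 4).
Convergents:
  p_0/q_0 = 35/1
  p_1/q_1 = 106/3
  p_2/q_2 = 1837/52
  p_3/q_3 = 5617/159
q_2 = 52 ≤ 58 < 159 = q_3, so the answer is 1837/52.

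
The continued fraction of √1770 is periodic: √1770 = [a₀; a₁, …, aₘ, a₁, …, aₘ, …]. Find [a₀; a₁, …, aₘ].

[42; 14, 84]

a₀ = ⌊√1770⌋ = 42.
With m₀=0, d₀=1 and mₖ₊₁ = dₖaₖ − mₖ, dₖ₊₁ = (n − mₖ₊₁²)/dₖ, aₖ₊₁ = ⌊(a₀+mₖ₊₁)/dₖ₊₁⌋:
  k=1: m=42, d=6, a=14
  k=2: m=42, d=1, a=84
d=1 and a=2a₀=84 at k=2, so the next step gives (m, d) = (42, 6) again — its k=1 value — and the period has length 2.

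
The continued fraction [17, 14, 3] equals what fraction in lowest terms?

Fold from the inside: start with 3/1.
  14 + 1/3 = 43/3
  17 + 3/43 = 734/43

734/43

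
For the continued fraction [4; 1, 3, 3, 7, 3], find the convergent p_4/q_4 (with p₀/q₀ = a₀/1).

453/95

Using pₖ = aₖpₖ₋₁ + pₖ₋₂, qₖ = aₖqₖ₋₁ + qₖ₋₂ (with p₋₁=1, p₋₂=0, q₋₁=0, q₋₂=1):
  k=0: a=4, p=4, q=1
  k=1: a=1, p=5, q=1
  k=2: a=3, p=19, q=4
  k=3: a=3, p=62, q=13
  k=4: a=7, p=453, q=95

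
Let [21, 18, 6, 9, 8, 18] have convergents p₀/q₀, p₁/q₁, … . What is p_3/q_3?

21034/999

Using pₖ = aₖpₖ₋₁ + pₖ₋₂, qₖ = aₖqₖ₋₁ + qₖ₋₂ (with p₋₁=1, p₋₂=0, q₋₁=0, q₋₂=1):
  k=0: a=21, p=21, q=1
  k=1: a=18, p=379, q=18
  k=2: a=6, p=2295, q=109
  k=3: a=9, p=21034, q=999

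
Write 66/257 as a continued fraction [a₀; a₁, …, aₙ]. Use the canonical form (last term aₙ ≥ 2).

[0; 3, 1, 8, 2, 3]

66 = 0×257 + 66
257 = 3×66 + 59
66 = 1×59 + 7
59 = 8×7 + 3
7 = 2×3 + 1
3 = 3×1 + 0  (stop)
So 66/257 = [0; 3, 1, 8, 2, 3].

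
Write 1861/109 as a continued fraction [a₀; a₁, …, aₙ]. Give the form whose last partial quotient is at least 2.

1861 = 17*109 + 8
109 = 13*8 + 5
8 = 1*5 + 3
5 = 1*3 + 2
3 = 1*2 + 1
2 = 2*1 + 0  (stop)
So 1861/109 = [17; 13, 1, 1, 1, 2].

[17; 13, 1, 1, 1, 2]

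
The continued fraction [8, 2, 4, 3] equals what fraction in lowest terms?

Fold from the inside: start with 3/1.
  4 + 1/3 = 13/3
  2 + 3/13 = 29/13
  8 + 13/29 = 245/29

245/29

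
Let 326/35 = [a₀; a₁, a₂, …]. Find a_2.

326 = 9·35 + 11   →  a_0 = 9
35 = 3·11 + 2   →  a_1 = 3
11 = 5·2 + 1   →  a_2 = 5

5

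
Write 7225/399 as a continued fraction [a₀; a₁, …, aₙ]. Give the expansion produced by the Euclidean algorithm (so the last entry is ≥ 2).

7225 = 18·399 + 43
399 = 9·43 + 12
43 = 3·12 + 7
12 = 1·7 + 5
7 = 1·5 + 2
5 = 2·2 + 1
2 = 2·1 + 0  (stop)
So 7225/399 = [18; 9, 3, 1, 1, 2, 2].

[18; 9, 3, 1, 1, 2, 2]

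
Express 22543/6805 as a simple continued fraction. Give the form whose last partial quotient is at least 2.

[3; 3, 5, 18, 3, 3, 2]

22543 = 3*6805 + 2128
6805 = 3*2128 + 421
2128 = 5*421 + 23
421 = 18*23 + 7
23 = 3*7 + 2
7 = 3*2 + 1
2 = 2*1 + 0  (stop)
So 22543/6805 = [3; 3, 5, 18, 3, 3, 2].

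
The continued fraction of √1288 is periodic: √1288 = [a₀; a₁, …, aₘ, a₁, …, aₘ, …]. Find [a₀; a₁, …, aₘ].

[35; 1, 7, 1, 70]

a₀ = ⌊√1288⌋ = 35.
With m₀=0, d₀=1 and mₖ₊₁ = dₖaₖ − mₖ, dₖ₊₁ = (n − mₖ₊₁²)/dₖ, aₖ₊₁ = ⌊(a₀+mₖ₊₁)/dₖ₊₁⌋:
  k=1: m=35, d=63, a=1
  k=2: m=28, d=8, a=7
  k=3: m=28, d=63, a=1
  k=4: m=35, d=1, a=70
d=1 and a=2a₀=70 at k=4, so the next step gives (m, d) = (35, 63) again — its k=1 value — and the period has length 4.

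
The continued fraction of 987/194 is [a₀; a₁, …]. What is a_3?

987 = 5·194 + 17   →  a_0 = 5
194 = 11·17 + 7   →  a_1 = 11
17 = 2·7 + 3   →  a_2 = 2
7 = 2·3 + 1   →  a_3 = 2

2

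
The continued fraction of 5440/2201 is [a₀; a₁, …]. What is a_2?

8

5440 = 2·2201 + 1038   →  a_0 = 2
2201 = 2·1038 + 125   →  a_1 = 2
1038 = 8·125 + 38   →  a_2 = 8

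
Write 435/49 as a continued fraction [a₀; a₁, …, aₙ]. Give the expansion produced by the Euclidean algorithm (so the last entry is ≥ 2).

[8; 1, 7, 6]

435 = 8·49 + 43
49 = 1·43 + 6
43 = 7·6 + 1
6 = 6·1 + 0  (stop)
So 435/49 = [8; 1, 7, 6].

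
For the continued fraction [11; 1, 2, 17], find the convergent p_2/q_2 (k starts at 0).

35/3

Using pₖ = aₖpₖ₋₁ + pₖ₋₂, qₖ = aₖqₖ₋₁ + qₖ₋₂ (with p₋₁=1, p₋₂=0, q₋₁=0, q₋₂=1):
  k=0: a=11, p=11, q=1
  k=1: a=1, p=12, q=1
  k=2: a=2, p=35, q=3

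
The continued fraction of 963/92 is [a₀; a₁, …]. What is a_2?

963 = 10·92 + 43   →  a_0 = 10
92 = 2·43 + 6   →  a_1 = 2
43 = 7·6 + 1   →  a_2 = 7

7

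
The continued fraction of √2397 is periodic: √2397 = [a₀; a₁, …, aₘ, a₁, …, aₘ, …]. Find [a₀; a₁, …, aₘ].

[48; 1, 23, 2, 23, 1, 96]

a₀ = ⌊√2397⌋ = 48.
With m₀=0, d₀=1 and mₖ₊₁ = dₖaₖ − mₖ, dₖ₊₁ = (n − mₖ₊₁²)/dₖ, aₖ₊₁ = ⌊(a₀+mₖ₊₁)/dₖ₊₁⌋:
  k=1: m=48, d=93, a=1
  k=2: m=45, d=4, a=23
  k=3: m=47, d=47, a=2
  k=4: m=47, d=4, a=23
  k=5: m=45, d=93, a=1
  k=6: m=48, d=1, a=96
d=1 and a=2a₀=96 at k=6, so the next step gives (m, d) = (48, 93) again — its k=1 value — and the period has length 6.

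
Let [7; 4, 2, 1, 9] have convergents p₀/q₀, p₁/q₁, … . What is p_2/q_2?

65/9

Using pₖ = aₖpₖ₋₁ + pₖ₋₂, qₖ = aₖqₖ₋₁ + qₖ₋₂ (with p₋₁=1, p₋₂=0, q₋₁=0, q₋₂=1):
  k=0: a=7, p=7, q=1
  k=1: a=4, p=29, q=4
  k=2: a=2, p=65, q=9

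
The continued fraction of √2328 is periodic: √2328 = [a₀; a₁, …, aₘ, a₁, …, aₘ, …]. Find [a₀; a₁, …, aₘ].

a₀ = ⌊√2328⌋ = 48.
With m₀=0, d₀=1 and mₖ₊₁ = dₖaₖ − mₖ, dₖ₊₁ = (n − mₖ₊₁²)/dₖ, aₖ₊₁ = ⌊(a₀+mₖ₊₁)/dₖ₊₁⌋:
  k=1: m=48, d=24, a=4
  k=2: m=48, d=1, a=96
d=1 and a=2a₀=96 at k=2, so the next step gives (m, d) = (48, 24) again — its k=1 value — and the period has length 2.

[48; 4, 96]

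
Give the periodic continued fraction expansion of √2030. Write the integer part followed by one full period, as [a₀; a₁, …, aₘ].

[45; 18, 90]

a₀ = ⌊√2030⌋ = 45.
With m₀=0, d₀=1 and mₖ₊₁ = dₖaₖ − mₖ, dₖ₊₁ = (n − mₖ₊₁²)/dₖ, aₖ₊₁ = ⌊(a₀+mₖ₊₁)/dₖ₊₁⌋:
  k=1: m=45, d=5, a=18
  k=2: m=45, d=1, a=90
d=1 and a=2a₀=90 at k=2, so the next step gives (m, d) = (45, 5) again — its k=1 value — and the period has length 2.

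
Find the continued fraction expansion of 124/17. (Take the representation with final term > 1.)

124 = 7*17 + 5
17 = 3*5 + 2
5 = 2*2 + 1
2 = 2*1 + 0  (stop)
So 124/17 = [7; 3, 2, 2].

[7; 3, 2, 2]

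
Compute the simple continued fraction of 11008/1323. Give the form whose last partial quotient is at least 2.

11008 = 8·1323 + 424
1323 = 3·424 + 51
424 = 8·51 + 16
51 = 3·16 + 3
16 = 5·3 + 1
3 = 3·1 + 0  (stop)
So 11008/1323 = [8; 3, 8, 3, 5, 3].

[8; 3, 8, 3, 5, 3]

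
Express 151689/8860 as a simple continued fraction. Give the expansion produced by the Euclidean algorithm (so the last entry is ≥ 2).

151689 = 17*8860 + 1069
8860 = 8*1069 + 308
1069 = 3*308 + 145
308 = 2*145 + 18
145 = 8*18 + 1
18 = 18*1 + 0  (stop)
So 151689/8860 = [17; 8, 3, 2, 8, 18].

[17; 8, 3, 2, 8, 18]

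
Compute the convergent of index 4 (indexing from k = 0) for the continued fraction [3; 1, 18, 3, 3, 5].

762/193

Using pₖ = aₖpₖ₋₁ + pₖ₋₂, qₖ = aₖqₖ₋₁ + qₖ₋₂ (with p₋₁=1, p₋₂=0, q₋₁=0, q₋₂=1):
  k=0: a=3, p=3, q=1
  k=1: a=1, p=4, q=1
  k=2: a=18, p=75, q=19
  k=3: a=3, p=229, q=58
  k=4: a=3, p=762, q=193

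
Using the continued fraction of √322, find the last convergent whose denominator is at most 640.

√322 = [17; 1, 16, 1, 34, …] (period length 4).
Convergents:
  p_0/q_0 = 17/1
  p_1/q_1 = 18/1
  p_2/q_2 = 305/17
  p_3/q_3 = 323/18
  p_4/q_4 = 11287/629
  p_5/q_5 = 11610/647
q_4 = 629 ≤ 640 < 647 = q_5, so the answer is 11287/629.

11287/629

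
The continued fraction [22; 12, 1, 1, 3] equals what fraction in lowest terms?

Using pₖ = aₖpₖ₋₁ + pₖ₋₂ and qₖ = aₖqₖ₋₁ + qₖ₋₂:
  k=0: a=22, p=22, q=1
  k=1: a=12, p=265, q=12
  k=2: a=1, p=287, q=13
  k=3: a=1, p=552, q=25
  k=4: a=3, p=1943, q=88

1943/88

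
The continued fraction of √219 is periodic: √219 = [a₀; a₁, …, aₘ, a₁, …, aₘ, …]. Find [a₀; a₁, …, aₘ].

[14; 1, 3, 1, 28]

a₀ = ⌊√219⌋ = 14.
With m₀=0, d₀=1 and mₖ₊₁ = dₖaₖ − mₖ, dₖ₊₁ = (n − mₖ₊₁²)/dₖ, aₖ₊₁ = ⌊(a₀+mₖ₊₁)/dₖ₊₁⌋:
  k=1: m=14, d=23, a=1
  k=2: m=9, d=6, a=3
  k=3: m=9, d=23, a=1
  k=4: m=14, d=1, a=28
d=1 and a=2a₀=28 at k=4, so the next step gives (m, d) = (14, 23) again — its k=1 value — and the period has length 4.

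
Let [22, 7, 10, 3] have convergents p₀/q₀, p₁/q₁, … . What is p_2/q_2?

1572/71

Using pₖ = aₖpₖ₋₁ + pₖ₋₂, qₖ = aₖqₖ₋₁ + qₖ₋₂ (with p₋₁=1, p₋₂=0, q₋₁=0, q₋₂=1):
  k=0: a=22, p=22, q=1
  k=1: a=7, p=155, q=7
  k=2: a=10, p=1572, q=71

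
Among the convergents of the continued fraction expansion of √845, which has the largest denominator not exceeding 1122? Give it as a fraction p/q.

12238/421

√845 = [29; 14, 1, 1, 14, 58, …] (period length 5).
Convergents:
  p_0/q_0 = 29/1
  p_1/q_1 = 407/14
  p_2/q_2 = 436/15
  p_3/q_3 = 843/29
  p_4/q_4 = 12238/421
  p_5/q_5 = 710647/24447
q_4 = 421 ≤ 1122 < 24447 = q_5, so the answer is 12238/421.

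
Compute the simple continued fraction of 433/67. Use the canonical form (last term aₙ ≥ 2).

433 = 6·67 + 31
67 = 2·31 + 5
31 = 6·5 + 1
5 = 5·1 + 0  (stop)
So 433/67 = [6; 2, 6, 5].

[6; 2, 6, 5]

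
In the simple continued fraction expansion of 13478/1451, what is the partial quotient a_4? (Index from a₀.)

13478 = 9·1451 + 419   →  a_0 = 9
1451 = 3·419 + 194   →  a_1 = 3
419 = 2·194 + 31   →  a_2 = 2
194 = 6·31 + 8   →  a_3 = 6
31 = 3·8 + 7   →  a_4 = 3

3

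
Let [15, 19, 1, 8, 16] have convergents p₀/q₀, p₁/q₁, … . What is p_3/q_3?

2694/179

Using pₖ = aₖpₖ₋₁ + pₖ₋₂, qₖ = aₖqₖ₋₁ + qₖ₋₂ (with p₋₁=1, p₋₂=0, q₋₁=0, q₋₂=1):
  k=0: a=15, p=15, q=1
  k=1: a=19, p=286, q=19
  k=2: a=1, p=301, q=20
  k=3: a=8, p=2694, q=179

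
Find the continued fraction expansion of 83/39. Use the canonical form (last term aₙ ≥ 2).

[2; 7, 1, 4]

83 = 2*39 + 5
39 = 7*5 + 4
5 = 1*4 + 1
4 = 4*1 + 0  (stop)
So 83/39 = [2; 7, 1, 4].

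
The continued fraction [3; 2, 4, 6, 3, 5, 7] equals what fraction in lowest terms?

Using pₖ = aₖpₖ₋₁ + pₖ₋₂ and qₖ = aₖqₖ₋₁ + qₖ₋₂:
  k=0: a=3, p=3, q=1
  k=1: a=2, p=7, q=2
  k=2: a=4, p=31, q=9
  k=3: a=6, p=193, q=56
  k=4: a=3, p=610, q=177
  k=5: a=5, p=3243, q=941
  k=6: a=7, p=23311, q=6764

23311/6764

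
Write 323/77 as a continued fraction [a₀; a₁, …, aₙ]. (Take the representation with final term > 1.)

[4; 5, 7, 2]

323 = 4×77 + 15
77 = 5×15 + 2
15 = 7×2 + 1
2 = 2×1 + 0  (stop)
So 323/77 = [4; 5, 7, 2].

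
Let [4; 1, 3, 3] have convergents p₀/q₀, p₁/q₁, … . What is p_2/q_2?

Using pₖ = aₖpₖ₋₁ + pₖ₋₂, qₖ = aₖqₖ₋₁ + qₖ₋₂ (with p₋₁=1, p₋₂=0, q₋₁=0, q₋₂=1):
  k=0: a=4, p=4, q=1
  k=1: a=1, p=5, q=1
  k=2: a=3, p=19, q=4

19/4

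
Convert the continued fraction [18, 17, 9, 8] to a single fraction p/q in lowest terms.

Fold from the inside: start with 8/1.
  9 + 1/8 = 73/8
  17 + 8/73 = 1249/73
  18 + 73/1249 = 22555/1249

22555/1249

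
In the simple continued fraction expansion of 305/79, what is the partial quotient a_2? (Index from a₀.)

6

305 = 3·79 + 68   →  a_0 = 3
79 = 1·68 + 11   →  a_1 = 1
68 = 6·11 + 2   →  a_2 = 6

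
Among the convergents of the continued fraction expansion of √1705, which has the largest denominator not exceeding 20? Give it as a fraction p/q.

289/7

√1705 = [41; 3, 2, 3, 82, …] (period length 4).
Convergents:
  p_0/q_0 = 41/1
  p_1/q_1 = 124/3
  p_2/q_2 = 289/7
  p_3/q_3 = 991/24
q_2 = 7 ≤ 20 < 24 = q_3, so the answer is 289/7.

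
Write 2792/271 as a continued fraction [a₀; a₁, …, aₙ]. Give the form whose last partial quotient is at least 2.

[10; 3, 3, 3, 1, 1, 3]

2792 = 10·271 + 82
271 = 3·82 + 25
82 = 3·25 + 7
25 = 3·7 + 4
7 = 1·4 + 3
4 = 1·3 + 1
3 = 3·1 + 0  (stop)
So 2792/271 = [10; 3, 3, 3, 1, 1, 3].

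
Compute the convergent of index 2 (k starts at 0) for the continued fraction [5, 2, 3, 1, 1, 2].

Using pₖ = aₖpₖ₋₁ + pₖ₋₂, qₖ = aₖqₖ₋₁ + qₖ₋₂ (with p₋₁=1, p₋₂=0, q₋₁=0, q₋₂=1):
  k=0: a=5, p=5, q=1
  k=1: a=2, p=11, q=2
  k=2: a=3, p=38, q=7

38/7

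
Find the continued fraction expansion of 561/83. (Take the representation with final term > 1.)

561 = 6×83 + 63
83 = 1×63 + 20
63 = 3×20 + 3
20 = 6×3 + 2
3 = 1×2 + 1
2 = 2×1 + 0  (stop)
So 561/83 = [6; 1, 3, 6, 1, 2].

[6; 1, 3, 6, 1, 2]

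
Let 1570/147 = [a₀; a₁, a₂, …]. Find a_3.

1570 = 10·147 + 100   →  a_0 = 10
147 = 1·100 + 47   →  a_1 = 1
100 = 2·47 + 6   →  a_2 = 2
47 = 7·6 + 5   →  a_3 = 7

7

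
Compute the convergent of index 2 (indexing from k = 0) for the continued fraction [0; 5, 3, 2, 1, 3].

3/16

Using pₖ = aₖpₖ₋₁ + pₖ₋₂, qₖ = aₖqₖ₋₁ + qₖ₋₂ (with p₋₁=1, p₋₂=0, q₋₁=0, q₋₂=1):
  k=0: a=0, p=0, q=1
  k=1: a=5, p=1, q=5
  k=2: a=3, p=3, q=16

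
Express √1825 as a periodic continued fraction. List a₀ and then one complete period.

a₀ = ⌊√1825⌋ = 42.
With m₀=0, d₀=1 and mₖ₊₁ = dₖaₖ − mₖ, dₖ₊₁ = (n − mₖ₊₁²)/dₖ, aₖ₊₁ = ⌊(a₀+mₖ₊₁)/dₖ₊₁⌋:
  k=1: m=42, d=61, a=1
  k=2: m=19, d=24, a=2
  k=3: m=29, d=41, a=1
  k=4: m=12, d=41, a=1
  k=5: m=29, d=24, a=2
  k=6: m=19, d=61, a=1
  k=7: m=42, d=1, a=84
d=1 and a=2a₀=84 at k=7, so the next step gives (m, d) = (42, 61) again — its k=1 value — and the period has length 7.

[42; 1, 2, 1, 1, 2, 1, 84]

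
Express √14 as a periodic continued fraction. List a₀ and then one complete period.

[3; 1, 2, 1, 6]

a₀ = ⌊√14⌋ = 3.
With m₀=0, d₀=1 and mₖ₊₁ = dₖaₖ − mₖ, dₖ₊₁ = (n − mₖ₊₁²)/dₖ, aₖ₊₁ = ⌊(a₀+mₖ₊₁)/dₖ₊₁⌋:
  k=1: m=3, d=5, a=1
  k=2: m=2, d=2, a=2
  k=3: m=2, d=5, a=1
  k=4: m=3, d=1, a=6
d=1 and a=2a₀=6 at k=4, so the next step gives (m, d) = (3, 5) again — its k=1 value — and the period has length 4.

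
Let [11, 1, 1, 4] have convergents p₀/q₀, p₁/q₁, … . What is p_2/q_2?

23/2

Using pₖ = aₖpₖ₋₁ + pₖ₋₂, qₖ = aₖqₖ₋₁ + qₖ₋₂ (with p₋₁=1, p₋₂=0, q₋₁=0, q₋₂=1):
  k=0: a=11, p=11, q=1
  k=1: a=1, p=12, q=1
  k=2: a=1, p=23, q=2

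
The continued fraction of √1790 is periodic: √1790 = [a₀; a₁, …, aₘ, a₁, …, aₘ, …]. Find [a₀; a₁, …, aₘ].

a₀ = ⌊√1790⌋ = 42.
With m₀=0, d₀=1 and mₖ₊₁ = dₖaₖ − mₖ, dₖ₊₁ = (n − mₖ₊₁²)/dₖ, aₖ₊₁ = ⌊(a₀+mₖ₊₁)/dₖ₊₁⌋:
  k=1: m=42, d=26, a=3
  k=2: m=36, d=19, a=4
  k=3: m=40, d=10, a=8
  k=4: m=40, d=19, a=4
  k=5: m=36, d=26, a=3
  k=6: m=42, d=1, a=84
d=1 and a=2a₀=84 at k=6, so the next step gives (m, d) = (42, 26) again — its k=1 value — and the period has length 6.

[42; 3, 4, 8, 4, 3, 84]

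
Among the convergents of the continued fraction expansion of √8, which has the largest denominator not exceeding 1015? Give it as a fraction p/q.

2786/985

√8 = [2; 1, 4, …] (period length 2).
Convergents:
  p_0/q_0 = 2/1
  p_1/q_1 = 3/1
  p_2/q_2 = 14/5
  p_3/q_3 = 17/6
  p_4/q_4 = 82/29
  p_5/q_5 = 99/35
  p_6/q_6 = 478/169
  p_7/q_7 = 577/204
  p_8/q_8 = 2786/985
  p_9/q_9 = 3363/1189
q_8 = 985 ≤ 1015 < 1189 = q_9, so the answer is 2786/985.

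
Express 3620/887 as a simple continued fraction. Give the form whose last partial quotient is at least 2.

3620 = 4*887 + 72
887 = 12*72 + 23
72 = 3*23 + 3
23 = 7*3 + 2
3 = 1*2 + 1
2 = 2*1 + 0  (stop)
So 3620/887 = [4; 12, 3, 7, 1, 2].

[4; 12, 3, 7, 1, 2]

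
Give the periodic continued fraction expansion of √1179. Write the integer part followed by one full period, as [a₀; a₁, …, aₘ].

[34; 2, 1, 33, 1, 2, 68]

a₀ = ⌊√1179⌋ = 34.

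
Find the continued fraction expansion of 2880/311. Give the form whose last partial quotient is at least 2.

[9; 3, 1, 5, 4, 3]

2880 = 9×311 + 81
311 = 3×81 + 68
81 = 1×68 + 13
68 = 5×13 + 3
13 = 4×3 + 1
3 = 3×1 + 0  (stop)
So 2880/311 = [9; 3, 1, 5, 4, 3].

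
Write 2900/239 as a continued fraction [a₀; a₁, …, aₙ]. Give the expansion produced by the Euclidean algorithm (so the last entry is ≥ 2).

2900 = 12*239 + 32
239 = 7*32 + 15
32 = 2*15 + 2
15 = 7*2 + 1
2 = 2*1 + 0  (stop)
So 2900/239 = [12; 7, 2, 7, 2].

[12; 7, 2, 7, 2]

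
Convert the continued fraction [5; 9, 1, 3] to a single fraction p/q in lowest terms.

Fold from the inside: start with 3/1.
  1 + 1/3 = 4/3
  9 + 3/4 = 39/4
  5 + 4/39 = 199/39

199/39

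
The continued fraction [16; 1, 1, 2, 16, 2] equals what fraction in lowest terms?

Using pₖ = aₖpₖ₋₁ + pₖ₋₂ and qₖ = aₖqₖ₋₁ + qₖ₋₂:
  k=0: a=16, p=16, q=1
  k=1: a=1, p=17, q=1
  k=2: a=1, p=33, q=2
  k=3: a=2, p=83, q=5
  k=4: a=16, p=1361, q=82
  k=5: a=2, p=2805, q=169

2805/169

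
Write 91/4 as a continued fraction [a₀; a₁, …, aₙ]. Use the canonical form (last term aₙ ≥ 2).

91 = 22·4 + 3
4 = 1·3 + 1
3 = 3·1 + 0  (stop)
So 91/4 = [22; 1, 3].

[22; 1, 3]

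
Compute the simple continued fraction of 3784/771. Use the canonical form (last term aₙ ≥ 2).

3784 = 4·771 + 700
771 = 1·700 + 71
700 = 9·71 + 61
71 = 1·61 + 10
61 = 6·10 + 1
10 = 10·1 + 0  (stop)
So 3784/771 = [4; 1, 9, 1, 6, 10].

[4; 1, 9, 1, 6, 10]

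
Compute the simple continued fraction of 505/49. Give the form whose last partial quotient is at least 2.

505 = 10·49 + 15
49 = 3·15 + 4
15 = 3·4 + 3
4 = 1·3 + 1
3 = 3·1 + 0  (stop)
So 505/49 = [10; 3, 3, 1, 3].

[10; 3, 3, 1, 3]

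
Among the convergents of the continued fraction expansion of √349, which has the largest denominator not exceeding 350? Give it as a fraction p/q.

√349 = [18; 1, 2, 7, 7, 2, 1, 36, …] (period length 7).
Convergents:
  p_0/q_0 = 18/1
  p_1/q_1 = 19/1
  p_2/q_2 = 56/3
  p_3/q_3 = 411/22
  p_4/q_4 = 2933/157
  p_5/q_5 = 6277/336
  p_6/q_6 = 9210/493
q_5 = 336 ≤ 350 < 493 = q_6, so the answer is 6277/336.

6277/336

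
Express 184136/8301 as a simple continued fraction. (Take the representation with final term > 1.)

[22; 5, 2, 14, 17, 3]

184136 = 22×8301 + 1514
8301 = 5×1514 + 731
1514 = 2×731 + 52
731 = 14×52 + 3
52 = 17×3 + 1
3 = 3×1 + 0  (stop)
So 184136/8301 = [22; 5, 2, 14, 17, 3].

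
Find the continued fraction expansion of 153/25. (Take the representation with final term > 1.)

153 = 6*25 + 3
25 = 8*3 + 1
3 = 3*1 + 0  (stop)
So 153/25 = [6; 8, 3].

[6; 8, 3]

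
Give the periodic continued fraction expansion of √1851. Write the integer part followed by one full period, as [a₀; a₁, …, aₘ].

[43; 43, 86]

a₀ = ⌊√1851⌋ = 43.
With m₀=0, d₀=1 and mₖ₊₁ = dₖaₖ − mₖ, dₖ₊₁ = (n − mₖ₊₁²)/dₖ, aₖ₊₁ = ⌊(a₀+mₖ₊₁)/dₖ₊₁⌋:
  k=1: m=43, d=2, a=43
  k=2: m=43, d=1, a=86
d=1 and a=2a₀=86 at k=2, so the next step gives (m, d) = (43, 2) again — its k=1 value — and the period has length 2.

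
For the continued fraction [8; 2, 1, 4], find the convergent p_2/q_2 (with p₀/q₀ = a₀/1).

Using pₖ = aₖpₖ₋₁ + pₖ₋₂, qₖ = aₖqₖ₋₁ + qₖ₋₂ (with p₋₁=1, p₋₂=0, q₋₁=0, q₋₂=1):
  k=0: a=8, p=8, q=1
  k=1: a=2, p=17, q=2
  k=2: a=1, p=25, q=3

25/3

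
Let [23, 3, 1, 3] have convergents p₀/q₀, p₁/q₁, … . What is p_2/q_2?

93/4

Using pₖ = aₖpₖ₋₁ + pₖ₋₂, qₖ = aₖqₖ₋₁ + qₖ₋₂ (with p₋₁=1, p₋₂=0, q₋₁=0, q₋₂=1):
  k=0: a=23, p=23, q=1
  k=1: a=3, p=70, q=3
  k=2: a=1, p=93, q=4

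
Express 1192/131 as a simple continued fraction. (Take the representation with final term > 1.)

[9; 10, 13]

1192 = 9·131 + 13
131 = 10·13 + 1
13 = 13·1 + 0  (stop)
So 1192/131 = [9; 10, 13].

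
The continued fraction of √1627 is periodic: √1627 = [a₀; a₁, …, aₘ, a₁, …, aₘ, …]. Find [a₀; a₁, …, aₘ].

a₀ = ⌊√1627⌋ = 40.
With m₀=0, d₀=1 and mₖ₊₁ = dₖaₖ − mₖ, dₖ₊₁ = (n − mₖ₊₁²)/dₖ, aₖ₊₁ = ⌊(a₀+mₖ₊₁)/dₖ₊₁⌋:
  k=1: m=40, d=27, a=2
  k=2: m=14, d=53, a=1
  k=3: m=39, d=2, a=39
  k=4: m=39, d=53, a=1
  k=5: m=14, d=27, a=2
  k=6: m=40, d=1, a=80
d=1 and a=2a₀=80 at k=6, so the next step gives (m, d) = (40, 27) again — its k=1 value — and the period has length 6.

[40; 2, 1, 39, 1, 2, 80]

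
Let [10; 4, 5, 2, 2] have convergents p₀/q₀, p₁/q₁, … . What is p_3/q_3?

471/46

Using pₖ = aₖpₖ₋₁ + pₖ₋₂, qₖ = aₖqₖ₋₁ + qₖ₋₂ (with p₋₁=1, p₋₂=0, q₋₁=0, q₋₂=1):
  k=0: a=10, p=10, q=1
  k=1: a=4, p=41, q=4
  k=2: a=5, p=215, q=21
  k=3: a=2, p=471, q=46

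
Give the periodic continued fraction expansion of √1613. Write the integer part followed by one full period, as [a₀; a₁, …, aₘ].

a₀ = ⌊√1613⌋ = 40.
With m₀=0, d₀=1 and mₖ₊₁ = dₖaₖ − mₖ, dₖ₊₁ = (n − mₖ₊₁²)/dₖ, aₖ₊₁ = ⌊(a₀+mₖ₊₁)/dₖ₊₁⌋:
  k=1: m=40, d=13, a=6
  k=2: m=38, d=13, a=6
  k=3: m=40, d=1, a=80
d=1 and a=2a₀=80 at k=3, so the next step gives (m, d) = (40, 13) again — its k=1 value — and the period has length 3.

[40; 6, 6, 80]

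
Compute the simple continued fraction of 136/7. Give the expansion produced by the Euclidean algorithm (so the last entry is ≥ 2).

[19; 2, 3]

136 = 19×7 + 3
7 = 2×3 + 1
3 = 3×1 + 0  (stop)
So 136/7 = [19; 2, 3].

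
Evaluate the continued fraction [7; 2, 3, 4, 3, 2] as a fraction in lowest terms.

Fold from the inside: start with 2/1.
  3 + 1/2 = 7/2
  4 + 2/7 = 30/7
  3 + 7/30 = 97/30
  2 + 30/97 = 224/97
  7 + 97/224 = 1665/224

1665/224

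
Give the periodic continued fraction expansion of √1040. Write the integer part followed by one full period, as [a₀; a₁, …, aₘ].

[32; 4, 64]

a₀ = ⌊√1040⌋ = 32.
With m₀=0, d₀=1 and mₖ₊₁ = dₖaₖ − mₖ, dₖ₊₁ = (n − mₖ₊₁²)/dₖ, aₖ₊₁ = ⌊(a₀+mₖ₊₁)/dₖ₊₁⌋:
  k=1: m=32, d=16, a=4
  k=2: m=32, d=1, a=64
d=1 and a=2a₀=64 at k=2, so the next step gives (m, d) = (32, 16) again — its k=1 value — and the period has length 2.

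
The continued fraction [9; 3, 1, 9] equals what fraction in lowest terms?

361/39

Using pₖ = aₖpₖ₋₁ + pₖ₋₂ and qₖ = aₖqₖ₋₁ + qₖ₋₂:
  k=0: a=9, p=9, q=1
  k=1: a=3, p=28, q=3
  k=2: a=1, p=37, q=4
  k=3: a=9, p=361, q=39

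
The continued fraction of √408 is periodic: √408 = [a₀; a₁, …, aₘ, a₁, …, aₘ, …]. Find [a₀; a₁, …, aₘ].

[20; 5, 40]

a₀ = ⌊√408⌋ = 20.
With m₀=0, d₀=1 and mₖ₊₁ = dₖaₖ − mₖ, dₖ₊₁ = (n − mₖ₊₁²)/dₖ, aₖ₊₁ = ⌊(a₀+mₖ₊₁)/dₖ₊₁⌋:
  k=1: m=20, d=8, a=5
  k=2: m=20, d=1, a=40
d=1 and a=2a₀=40 at k=2, so the next step gives (m, d) = (20, 8) again — its k=1 value — and the period has length 2.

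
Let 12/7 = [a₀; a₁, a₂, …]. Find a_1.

1

12 = 1·7 + 5   →  a_0 = 1
7 = 1·5 + 2   →  a_1 = 1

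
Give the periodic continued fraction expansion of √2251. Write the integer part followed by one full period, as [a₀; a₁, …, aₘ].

a₀ = ⌊√2251⌋ = 47.
With m₀=0, d₀=1 and mₖ₊₁ = dₖaₖ − mₖ, dₖ₊₁ = (n − mₖ₊₁²)/dₖ, aₖ₊₁ = ⌊(a₀+mₖ₊₁)/dₖ₊₁⌋:
  k=1: m=47, d=42, a=2
  k=2: m=37, d=21, a=4
  k=3: m=47, d=2, a=47
  k=4: m=47, d=21, a=4
  k=5: m=37, d=42, a=2
  k=6: m=47, d=1, a=94
d=1 and a=2a₀=94 at k=6, so the next step gives (m, d) = (47, 42) again — its k=1 value — and the period has length 6.

[47; 2, 4, 47, 4, 2, 94]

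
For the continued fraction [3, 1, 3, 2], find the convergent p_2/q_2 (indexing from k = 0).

15/4

Using pₖ = aₖpₖ₋₁ + pₖ₋₂, qₖ = aₖqₖ₋₁ + qₖ₋₂ (with p₋₁=1, p₋₂=0, q₋₁=0, q₋₂=1):
  k=0: a=3, p=3, q=1
  k=1: a=1, p=4, q=1
  k=2: a=3, p=15, q=4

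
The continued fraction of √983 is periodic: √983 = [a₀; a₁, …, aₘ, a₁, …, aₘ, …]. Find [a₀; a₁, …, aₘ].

a₀ = ⌊√983⌋ = 31.
With m₀=0, d₀=1 and mₖ₊₁ = dₖaₖ − mₖ, dₖ₊₁ = (n − mₖ₊₁²)/dₖ, aₖ₊₁ = ⌊(a₀+mₖ₊₁)/dₖ₊₁⌋:
  k=1: m=31, d=22, a=2
  k=2: m=13, d=37, a=1
  k=3: m=24, d=11, a=5
  k=4: m=31, d=2, a=31
  k=5: m=31, d=11, a=5
  k=6: m=24, d=37, a=1
  k=7: m=13, d=22, a=2
  k=8: m=31, d=1, a=62
d=1 and a=2a₀=62 at k=8, so the next step gives (m, d) = (31, 22) again — its k=1 value — and the period has length 8.

[31; 2, 1, 5, 31, 5, 1, 2, 62]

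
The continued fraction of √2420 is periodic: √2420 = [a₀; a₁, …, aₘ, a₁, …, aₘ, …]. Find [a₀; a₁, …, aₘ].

a₀ = ⌊√2420⌋ = 49.

[49; 5, 5, 1, 18, 1, 5, 5, 98]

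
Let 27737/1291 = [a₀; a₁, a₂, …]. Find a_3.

19

27737 = 21·1291 + 626   →  a_0 = 21
1291 = 2·626 + 39   →  a_1 = 2
626 = 16·39 + 2   →  a_2 = 16
39 = 19·2 + 1   →  a_3 = 19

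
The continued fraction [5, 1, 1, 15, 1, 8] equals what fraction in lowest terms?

Using pₖ = aₖpₖ₋₁ + pₖ₋₂ and qₖ = aₖqₖ₋₁ + qₖ₋₂:
  k=0: a=5, p=5, q=1
  k=1: a=1, p=6, q=1
  k=2: a=1, p=11, q=2
  k=3: a=15, p=171, q=31
  k=4: a=1, p=182, q=33
  k=5: a=8, p=1627, q=295

1627/295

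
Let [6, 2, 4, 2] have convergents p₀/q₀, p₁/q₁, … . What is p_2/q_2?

58/9

Using pₖ = aₖpₖ₋₁ + pₖ₋₂, qₖ = aₖqₖ₋₁ + qₖ₋₂ (with p₋₁=1, p₋₂=0, q₋₁=0, q₋₂=1):
  k=0: a=6, p=6, q=1
  k=1: a=2, p=13, q=2
  k=2: a=4, p=58, q=9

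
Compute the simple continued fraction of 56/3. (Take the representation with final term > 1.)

[18; 1, 2]

56 = 18*3 + 2
3 = 1*2 + 1
2 = 2*1 + 0  (stop)
So 56/3 = [18; 1, 2].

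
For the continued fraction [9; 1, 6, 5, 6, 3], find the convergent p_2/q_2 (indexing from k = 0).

69/7

Using pₖ = aₖpₖ₋₁ + pₖ₋₂, qₖ = aₖqₖ₋₁ + qₖ₋₂ (with p₋₁=1, p₋₂=0, q₋₁=0, q₋₂=1):
  k=0: a=9, p=9, q=1
  k=1: a=1, p=10, q=1
  k=2: a=6, p=69, q=7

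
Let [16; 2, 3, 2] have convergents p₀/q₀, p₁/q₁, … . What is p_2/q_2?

Using pₖ = aₖpₖ₋₁ + pₖ₋₂, qₖ = aₖqₖ₋₁ + qₖ₋₂ (with p₋₁=1, p₋₂=0, q₋₁=0, q₋₂=1):
  k=0: a=16, p=16, q=1
  k=1: a=2, p=33, q=2
  k=2: a=3, p=115, q=7

115/7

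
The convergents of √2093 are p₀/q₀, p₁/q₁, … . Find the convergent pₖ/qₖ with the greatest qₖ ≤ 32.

√2093 = [45; 1, 2, 1, 90, …] (period length 4).
Convergents:
  p_0/q_0 = 45/1
  p_1/q_1 = 46/1
  p_2/q_2 = 137/3
  p_3/q_3 = 183/4
  p_4/q_4 = 16607/363
q_3 = 4 ≤ 32 < 363 = q_4, so the answer is 183/4.

183/4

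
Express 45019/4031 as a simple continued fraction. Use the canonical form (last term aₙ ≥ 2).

[11; 5, 1, 17, 3, 12]

45019 = 11*4031 + 678
4031 = 5*678 + 641
678 = 1*641 + 37
641 = 17*37 + 12
37 = 3*12 + 1
12 = 12*1 + 0  (stop)
So 45019/4031 = [11; 5, 1, 17, 3, 12].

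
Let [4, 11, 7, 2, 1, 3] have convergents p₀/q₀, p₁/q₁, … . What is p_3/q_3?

683/167

Using pₖ = aₖpₖ₋₁ + pₖ₋₂, qₖ = aₖqₖ₋₁ + qₖ₋₂ (with p₋₁=1, p₋₂=0, q₋₁=0, q₋₂=1):
  k=0: a=4, p=4, q=1
  k=1: a=11, p=45, q=11
  k=2: a=7, p=319, q=78
  k=3: a=2, p=683, q=167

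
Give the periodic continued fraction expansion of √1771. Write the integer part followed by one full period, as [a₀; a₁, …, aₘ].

a₀ = ⌊√1771⌋ = 42.
With m₀=0, d₀=1 and mₖ₊₁ = dₖaₖ − mₖ, dₖ₊₁ = (n − mₖ₊₁²)/dₖ, aₖ₊₁ = ⌊(a₀+mₖ₊₁)/dₖ₊₁⌋:
  k=1: m=42, d=7, a=12
  k=2: m=42, d=1, a=84
d=1 and a=2a₀=84 at k=2, so the next step gives (m, d) = (42, 7) again — its k=1 value — and the period has length 2.

[42; 12, 84]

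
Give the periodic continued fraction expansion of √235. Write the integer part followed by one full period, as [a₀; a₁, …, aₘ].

[15; 3, 30]

a₀ = ⌊√235⌋ = 15.
With m₀=0, d₀=1 and mₖ₊₁ = dₖaₖ − mₖ, dₖ₊₁ = (n − mₖ₊₁²)/dₖ, aₖ₊₁ = ⌊(a₀+mₖ₊₁)/dₖ₊₁⌋:
  k=1: m=15, d=10, a=3
  k=2: m=15, d=1, a=30
d=1 and a=2a₀=30 at k=2, so the next step gives (m, d) = (15, 10) again — its k=1 value — and the period has length 2.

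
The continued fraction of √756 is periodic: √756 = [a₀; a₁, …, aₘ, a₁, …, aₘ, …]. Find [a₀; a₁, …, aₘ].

[27; 2, 54]

a₀ = ⌊√756⌋ = 27.
With m₀=0, d₀=1 and mₖ₊₁ = dₖaₖ − mₖ, dₖ₊₁ = (n − mₖ₊₁²)/dₖ, aₖ₊₁ = ⌊(a₀+mₖ₊₁)/dₖ₊₁⌋:
  k=1: m=27, d=27, a=2
  k=2: m=27, d=1, a=54
d=1 and a=2a₀=54 at k=2, so the next step gives (m, d) = (27, 27) again — its k=1 value — and the period has length 2.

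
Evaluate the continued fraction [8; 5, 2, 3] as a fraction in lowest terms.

Fold from the inside: start with 3/1.
  2 + 1/3 = 7/3
  5 + 3/7 = 38/7
  8 + 7/38 = 311/38

311/38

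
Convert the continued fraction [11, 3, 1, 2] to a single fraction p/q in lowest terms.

Using pₖ = aₖpₖ₋₁ + pₖ₋₂ and qₖ = aₖqₖ₋₁ + qₖ₋₂:
  k=0: a=11, p=11, q=1
  k=1: a=3, p=34, q=3
  k=2: a=1, p=45, q=4
  k=3: a=2, p=124, q=11

124/11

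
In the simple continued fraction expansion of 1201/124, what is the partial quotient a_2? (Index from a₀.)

1201 = 9·124 + 85   →  a_0 = 9
124 = 1·85 + 39   →  a_1 = 1
85 = 2·39 + 7   →  a_2 = 2

2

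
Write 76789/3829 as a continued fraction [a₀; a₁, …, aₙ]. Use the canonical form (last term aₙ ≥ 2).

76789 = 20×3829 + 209
3829 = 18×209 + 67
209 = 3×67 + 8
67 = 8×8 + 3
8 = 2×3 + 2
3 = 1×2 + 1
2 = 2×1 + 0  (stop)
So 76789/3829 = [20; 18, 3, 8, 2, 1, 2].

[20; 18, 3, 8, 2, 1, 2]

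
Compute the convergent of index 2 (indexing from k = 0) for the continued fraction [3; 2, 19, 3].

136/39

Using pₖ = aₖpₖ₋₁ + pₖ₋₂, qₖ = aₖqₖ₋₁ + qₖ₋₂ (with p₋₁=1, p₋₂=0, q₋₁=0, q₋₂=1):
  k=0: a=3, p=3, q=1
  k=1: a=2, p=7, q=2
  k=2: a=19, p=136, q=39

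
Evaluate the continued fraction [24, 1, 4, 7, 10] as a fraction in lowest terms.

Using pₖ = aₖpₖ₋₁ + pₖ₋₂ and qₖ = aₖqₖ₋₁ + qₖ₋₂:
  k=0: a=24, p=24, q=1
  k=1: a=1, p=25, q=1
  k=2: a=4, p=124, q=5
  k=3: a=7, p=893, q=36
  k=4: a=10, p=9054, q=365

9054/365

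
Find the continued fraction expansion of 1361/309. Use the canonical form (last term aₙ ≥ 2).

[4; 2, 2, 8, 2, 3]

1361 = 4*309 + 125
309 = 2*125 + 59
125 = 2*59 + 7
59 = 8*7 + 3
7 = 2*3 + 1
3 = 3*1 + 0  (stop)
So 1361/309 = [4; 2, 2, 8, 2, 3].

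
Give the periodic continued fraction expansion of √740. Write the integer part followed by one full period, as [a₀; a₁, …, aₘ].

[27; 4, 1, 12, 1, 4, 54]

a₀ = ⌊√740⌋ = 27.
With m₀=0, d₀=1 and mₖ₊₁ = dₖaₖ − mₖ, dₖ₊₁ = (n − mₖ₊₁²)/dₖ, aₖ₊₁ = ⌊(a₀+mₖ₊₁)/dₖ₊₁⌋:
  k=1: m=27, d=11, a=4
  k=2: m=17, d=41, a=1
  k=3: m=24, d=4, a=12
  k=4: m=24, d=41, a=1
  k=5: m=17, d=11, a=4
  k=6: m=27, d=1, a=54
d=1 and a=2a₀=54 at k=6, so the next step gives (m, d) = (27, 11) again — its k=1 value — and the period has length 6.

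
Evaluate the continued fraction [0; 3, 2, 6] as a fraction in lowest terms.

Using pₖ = aₖpₖ₋₁ + pₖ₋₂ and qₖ = aₖqₖ₋₁ + qₖ₋₂:
  k=0: a=0, p=0, q=1
  k=1: a=3, p=1, q=3
  k=2: a=2, p=2, q=7
  k=3: a=6, p=13, q=45

13/45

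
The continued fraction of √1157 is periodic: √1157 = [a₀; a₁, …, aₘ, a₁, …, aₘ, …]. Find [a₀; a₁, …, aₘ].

a₀ = ⌊√1157⌋ = 34.

[34; 68]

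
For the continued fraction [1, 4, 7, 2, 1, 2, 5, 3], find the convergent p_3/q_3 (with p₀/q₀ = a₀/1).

Using pₖ = aₖpₖ₋₁ + pₖ₋₂, qₖ = aₖqₖ₋₁ + qₖ₋₂ (with p₋₁=1, p₋₂=0, q₋₁=0, q₋₂=1):
  k=0: a=1, p=1, q=1
  k=1: a=4, p=5, q=4
  k=2: a=7, p=36, q=29
  k=3: a=2, p=77, q=62

77/62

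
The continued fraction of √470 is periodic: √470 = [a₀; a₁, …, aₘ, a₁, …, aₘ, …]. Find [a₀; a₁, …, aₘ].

a₀ = ⌊√470⌋ = 21.
With m₀=0, d₀=1 and mₖ₊₁ = dₖaₖ − mₖ, dₖ₊₁ = (n − mₖ₊₁²)/dₖ, aₖ₊₁ = ⌊(a₀+mₖ₊₁)/dₖ₊₁⌋:
  k=1: m=21, d=29, a=1
  k=2: m=8, d=14, a=2
  k=3: m=20, d=5, a=8
  k=4: m=20, d=14, a=2
  k=5: m=8, d=29, a=1
  k=6: m=21, d=1, a=42
d=1 and a=2a₀=42 at k=6, so the next step gives (m, d) = (21, 29) again — its k=1 value — and the period has length 6.

[21; 1, 2, 8, 2, 1, 42]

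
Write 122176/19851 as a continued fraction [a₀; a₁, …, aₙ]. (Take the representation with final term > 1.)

122176 = 6*19851 + 3070
19851 = 6*3070 + 1431
3070 = 2*1431 + 208
1431 = 6*208 + 183
208 = 1*183 + 25
183 = 7*25 + 8
25 = 3*8 + 1
8 = 8*1 + 0  (stop)
So 122176/19851 = [6; 6, 2, 6, 1, 7, 3, 8].

[6; 6, 2, 6, 1, 7, 3, 8]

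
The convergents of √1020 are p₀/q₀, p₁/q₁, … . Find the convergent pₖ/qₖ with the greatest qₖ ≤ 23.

√1020 = [31; 1, 14, 1, 62, …] (period length 4).
Convergents:
  p_0/q_0 = 31/1
  p_1/q_1 = 32/1
  p_2/q_2 = 479/15
  p_3/q_3 = 511/16
  p_4/q_4 = 32161/1007
q_3 = 16 ≤ 23 < 1007 = q_4, so the answer is 511/16.

511/16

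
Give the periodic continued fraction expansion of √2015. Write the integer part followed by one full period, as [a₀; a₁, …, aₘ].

a₀ = ⌊√2015⌋ = 44.
With m₀=0, d₀=1 and mₖ₊₁ = dₖaₖ − mₖ, dₖ₊₁ = (n − mₖ₊₁²)/dₖ, aₖ₊₁ = ⌊(a₀+mₖ₊₁)/dₖ₊₁⌋:
  k=1: m=44, d=79, a=1
  k=2: m=35, d=10, a=7
  k=3: m=35, d=79, a=1
  k=4: m=44, d=1, a=88
d=1 and a=2a₀=88 at k=4, so the next step gives (m, d) = (44, 79) again — its k=1 value — and the period has length 4.

[44; 1, 7, 1, 88]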